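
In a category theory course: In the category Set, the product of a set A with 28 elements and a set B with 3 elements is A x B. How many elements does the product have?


In Set, the product A x B is the Cartesian product.
By the universal property, |A x B| = |A| * |B|.
|A x B| = 28 * 3 = 84

84


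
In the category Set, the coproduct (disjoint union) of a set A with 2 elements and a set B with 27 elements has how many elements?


In Set, the coproduct A + B is the disjoint union.
|A + B| = |A| + |B| = 2 + 27 = 29

29


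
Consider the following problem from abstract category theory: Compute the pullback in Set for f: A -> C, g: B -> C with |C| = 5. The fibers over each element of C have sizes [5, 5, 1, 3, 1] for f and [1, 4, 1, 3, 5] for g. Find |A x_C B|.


The pullback A x_C B consists of pairs (a, b) with f(a) = g(b).
For each element c in C, the fiber product has |f^-1(c)| * |g^-1(c)| elements.
Summing over C: 5 * 1 + 5 * 4 + 1 * 1 + 3 * 3 + 1 * 5
= 5 + 20 + 1 + 9 + 5 = 40

40


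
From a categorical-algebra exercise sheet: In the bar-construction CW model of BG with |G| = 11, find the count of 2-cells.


In the bar-construction CW model of BG, the n-cells are indexed by
n-tuples [g_1|...|g_n] of non-identity elements of G (degenerate
simplices with some g_i = e do not contribute cells), so there are
(|G| - 1)^n n-cells.
For dim = 2 with |G| = 11:
cells = (11 - 1)^2 = 10^2 = 100

100


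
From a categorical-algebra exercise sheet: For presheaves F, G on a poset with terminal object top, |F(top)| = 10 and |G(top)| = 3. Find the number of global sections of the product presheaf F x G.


Global sections of a presheaf on a poset with terminal top satisfy
Gamma(H) ~ H(top). Presheaves admit pointwise products, so
(F x G)(top) = F(top) x G(top) (Cartesian product).
|Gamma(F x G)| = |F(top)| * |G(top)| = 10 * 3 = 30.

30


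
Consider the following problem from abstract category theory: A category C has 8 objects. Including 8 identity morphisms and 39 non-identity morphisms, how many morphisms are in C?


Each object has an identity morphism, giving 8 identities.
Adding the 39 non-identity morphisms:
Total = 8 + 39 = 47

47


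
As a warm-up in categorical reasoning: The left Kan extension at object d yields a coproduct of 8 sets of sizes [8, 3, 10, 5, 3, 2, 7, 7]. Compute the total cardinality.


Pointwise, the left Kan extension (Lan_F H)(d) is the colimit, indexed
by the comma category (F downarrow d), of H composed with the
projection (F downarrow d) -> C. Here that colimit is given
as a coproduct (disjoint union) of sets, so its cardinality is the
sum of the sizes of the summands.
Coproduct of sets with sizes: 8 + 3 + 10 + 5 + 3 + 2 + 7 + 7
= 45

45


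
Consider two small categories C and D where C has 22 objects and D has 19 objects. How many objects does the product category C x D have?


The product category C x D has objects that are pairs (c, d).
Number of pairs = |Ob(C)| * |Ob(D)| = 22 * 19 = 418

418


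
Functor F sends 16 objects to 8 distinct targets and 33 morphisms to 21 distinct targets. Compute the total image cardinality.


The image of F consists of distinct objects and distinct morphisms.
|Im(F)| on objects = 8
|Im(F)| on morphisms = 21
Total image cardinality = 8 + 21 = 29

29


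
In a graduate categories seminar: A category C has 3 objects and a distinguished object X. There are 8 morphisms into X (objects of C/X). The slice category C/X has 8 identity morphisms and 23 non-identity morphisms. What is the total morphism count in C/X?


In the slice category C/X, objects are morphisms to X.
Identity morphisms: 8 (one per object of C/X).
Non-identity morphisms: 23.
Total = 8 + 23 = 31

31


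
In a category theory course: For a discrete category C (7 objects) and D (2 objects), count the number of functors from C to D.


A functor from a discrete category C to D is determined by
where each object maps. Each of the 7 objects of C can map
to any of the 2 objects of D independently.
Number of functors = 2^7 = 128

128


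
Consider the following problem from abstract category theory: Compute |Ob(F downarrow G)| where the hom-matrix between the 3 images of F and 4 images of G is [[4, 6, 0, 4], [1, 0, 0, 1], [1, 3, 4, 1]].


Objects of (F downarrow G) are triples (a, b, h: F(a)->G(b)).
The count equals the sum of all entries in the hom-matrix.
sum(row 0) = 14
sum(row 1) = 2
sum(row 2) = 9
Grand total = 25

25


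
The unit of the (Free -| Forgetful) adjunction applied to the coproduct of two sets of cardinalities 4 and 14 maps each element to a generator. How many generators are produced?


The unit eta_X: X -> U(F(X)) of the Free-Forgetful adjunction
maps each element of X to a generator of F(X). For X = S + T (disjoint
union in Set), |S + T| = |S| + |T|.
Total mappings = 4 + 14 = 18.

18


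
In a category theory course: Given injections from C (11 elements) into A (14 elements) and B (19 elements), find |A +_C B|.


The pushout A +_C B identifies the images of C in A and B.
|A +_C B| = |A| + |B| - |C| (for injections).
= 14 + 19 - 11 = 22

22


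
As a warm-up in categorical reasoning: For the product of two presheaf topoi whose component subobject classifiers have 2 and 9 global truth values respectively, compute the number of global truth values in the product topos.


In a product of presheaf topoi E_1 x E_2, the subobject classifier
is Omega = Omega_1 x Omega_2 (componentwise), so
|Omega(top)| = |Omega_1(top_1)| * |Omega_2(top_2)|.
= 2 * 9 = 18.

18


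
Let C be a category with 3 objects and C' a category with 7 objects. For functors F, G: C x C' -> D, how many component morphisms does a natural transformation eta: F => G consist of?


A natural transformation eta: F => G assigns one component morphism per
object of the domain category.
The domain is the product category C x C', so
|Ob(C x C')| = |Ob(C)| * |Ob(C')| = 3 * 7 = 21.
Therefore eta has 21 component morphisms.

21


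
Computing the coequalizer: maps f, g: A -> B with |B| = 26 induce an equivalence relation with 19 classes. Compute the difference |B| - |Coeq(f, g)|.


The coequalizer Coeq(f, g) = B / ~ has one element per equivalence class.
|B| = 26, |Coeq(f, g)| = 19.
|B| - |Coeq(f, g)| = 26 - 19 = 7.

7


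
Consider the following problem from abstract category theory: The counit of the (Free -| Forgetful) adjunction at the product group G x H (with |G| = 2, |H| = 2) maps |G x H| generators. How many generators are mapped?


The counit epsilon_K: F(U(K)) -> K of the Free-Forgetful adjunction
maps |K| generators of F(U(K)) into K. For K = G x H (the product group),
|G x H| = |G| * |H|.
Total generators mapped = 2 * 2 = 4.

4


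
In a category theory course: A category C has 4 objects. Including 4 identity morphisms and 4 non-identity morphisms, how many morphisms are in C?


Each object has an identity morphism, giving 4 identities.
Adding the 4 non-identity morphisms:
Total = 4 + 4 = 8

8


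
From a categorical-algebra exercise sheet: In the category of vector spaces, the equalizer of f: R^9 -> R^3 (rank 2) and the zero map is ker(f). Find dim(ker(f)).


The equalizer of f and the zero map is ker(f).
By the rank-nullity theorem: dim(ker(f)) = dim(domain) - rank(f).
dim(ker(f)) = 9 - 2 = 7

7


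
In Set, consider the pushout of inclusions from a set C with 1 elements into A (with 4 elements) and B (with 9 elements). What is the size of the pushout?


The pushout A +_C B identifies the images of C in A and B.
|A +_C B| = |A| + |B| - |C| (for injections).
= 4 + 9 - 1 = 12

12


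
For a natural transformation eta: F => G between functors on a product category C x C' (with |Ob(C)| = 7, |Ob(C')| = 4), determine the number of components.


A natural transformation eta: F => G assigns one component morphism per
object of the domain category.
The domain is the product category C x C', so
|Ob(C x C')| = |Ob(C)| * |Ob(C')| = 7 * 4 = 28.
Therefore eta has 28 component morphisms.

28


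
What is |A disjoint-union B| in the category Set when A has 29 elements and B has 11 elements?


In Set, the coproduct A + B is the disjoint union.
|A + B| = |A| + |B| = 29 + 11 = 40

40


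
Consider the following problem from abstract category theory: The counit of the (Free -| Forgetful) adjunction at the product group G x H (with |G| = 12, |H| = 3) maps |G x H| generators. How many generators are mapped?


The counit epsilon_K: F(U(K)) -> K of the Free-Forgetful adjunction
maps |K| generators of F(U(K)) into K. For K = G x H (the product group),
|G x H| = |G| * |H|.
Total generators mapped = 12 * 3 = 36.

36


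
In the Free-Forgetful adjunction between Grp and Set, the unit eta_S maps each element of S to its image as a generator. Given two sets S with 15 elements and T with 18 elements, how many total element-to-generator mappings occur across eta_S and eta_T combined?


The unit eta_X: X -> U(F(X)) of the Free-Forgetful adjunction
maps each element of X to a generator of F(X). For X = S + T (disjoint
union in Set), |S + T| = |S| + |T|.
Total mappings = 15 + 18 = 33.

33


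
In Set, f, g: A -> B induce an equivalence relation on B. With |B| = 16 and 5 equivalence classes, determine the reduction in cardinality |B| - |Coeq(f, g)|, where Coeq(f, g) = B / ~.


The coequalizer Coeq(f, g) = B / ~ has one element per equivalence class.
|B| = 16, |Coeq(f, g)| = 5.
|B| - |Coeq(f, g)| = 16 - 5 = 11.

11


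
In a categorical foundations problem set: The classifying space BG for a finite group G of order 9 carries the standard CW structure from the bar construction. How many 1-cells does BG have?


In the bar-construction CW model of BG, the n-cells are indexed by
n-tuples [g_1|...|g_n] of non-identity elements of G (degenerate
simplices with some g_i = e do not contribute cells), so there are
(|G| - 1)^n n-cells.
For dim = 1 with |G| = 9:
cells = (9 - 1)^1 = 8^1 = 8

8


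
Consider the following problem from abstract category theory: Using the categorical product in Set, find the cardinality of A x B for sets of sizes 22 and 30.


In Set, the product A x B is the Cartesian product.
By the universal property, |A x B| = |A| * |B|.
|A x B| = 22 * 30 = 660

660


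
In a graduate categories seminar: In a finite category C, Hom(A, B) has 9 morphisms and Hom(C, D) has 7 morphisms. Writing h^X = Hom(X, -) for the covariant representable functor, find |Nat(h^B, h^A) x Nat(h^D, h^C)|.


By the Yoneda lemma, Nat(h^B, h^A) is isomorphic to Hom(A, B),
so |Nat(h^B, h^A)| = |Hom(A, B)| and |Nat(h^D, h^C)| = |Hom(C, D)|.
|Hom(A, B)| = 9, |Hom(C, D)| = 7.
|Nat(h^B, h^A) x Nat(h^D, h^C)| = 9 * 7 = 63

63


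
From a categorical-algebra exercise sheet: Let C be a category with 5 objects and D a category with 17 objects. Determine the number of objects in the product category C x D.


The product category C x D has objects that are pairs (c, d).
Number of pairs = |Ob(C)| * |Ob(D)| = 5 * 17 = 85

85


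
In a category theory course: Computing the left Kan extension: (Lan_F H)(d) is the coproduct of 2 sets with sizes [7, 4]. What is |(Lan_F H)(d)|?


Pointwise, the left Kan extension (Lan_F H)(d) is the colimit, indexed
by the comma category (F downarrow d), of H composed with the
projection (F downarrow d) -> C. Here that colimit is given
as a coproduct (disjoint union) of sets, so its cardinality is the
sum of the sizes of the summands.
Coproduct of sets with sizes: 7 + 4
= 11

11


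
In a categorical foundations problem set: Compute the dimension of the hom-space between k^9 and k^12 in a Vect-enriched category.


In Vect-enriched categories, Hom(k^n, k^m) is the space of m x n matrices.
dim(Hom(k^9, k^12)) = 12 * 9 = 108

108


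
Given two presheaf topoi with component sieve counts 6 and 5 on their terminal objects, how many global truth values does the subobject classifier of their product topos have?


In a product of presheaf topoi E_1 x E_2, the subobject classifier
is Omega = Omega_1 x Omega_2 (componentwise), so
|Omega(top)| = |Omega_1(top_1)| * |Omega_2(top_2)|.
= 6 * 5 = 30.

30


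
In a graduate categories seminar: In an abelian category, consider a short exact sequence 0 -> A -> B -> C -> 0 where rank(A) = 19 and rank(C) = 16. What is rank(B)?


For a short exact sequence 0 -> A -> B -> C -> 0,
rank is additive: rank(B) = rank(A) + rank(C).
rank(B) = 19 + 16 = 35

35


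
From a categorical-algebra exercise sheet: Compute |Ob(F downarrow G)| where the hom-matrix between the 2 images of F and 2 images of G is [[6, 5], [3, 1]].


Objects of (F downarrow G) are triples (a, b, h: F(a)->G(b)).
The count equals the sum of all entries in the hom-matrix.
sum(row 0) = 11
sum(row 1) = 4
Grand total = 15

15


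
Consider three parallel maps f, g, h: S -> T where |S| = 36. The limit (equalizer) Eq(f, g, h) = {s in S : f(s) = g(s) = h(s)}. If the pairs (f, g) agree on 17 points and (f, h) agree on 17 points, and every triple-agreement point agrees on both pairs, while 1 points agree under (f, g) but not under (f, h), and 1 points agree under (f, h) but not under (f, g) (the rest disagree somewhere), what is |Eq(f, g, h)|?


Eq(f, g, h) is the triple-agreement set: points in S where all three
maps take the same value. Using inclusion-exclusion on the pairwise data:
Pair (f, g) agrees on 17 points; pair (f, h) on 17 points.
Points agreeing under (f, g) but not (f, h) = 1; under (f, h) but not (f, g) = 1.
Triple-agreement = agreement-in-(f, g) minus points that agree under (f, g) but not (f, h):
|Eq(f, g, h)| = 17 - 1 = 16
(cross-check via (f, h): 17 - 1 = 16.)

16


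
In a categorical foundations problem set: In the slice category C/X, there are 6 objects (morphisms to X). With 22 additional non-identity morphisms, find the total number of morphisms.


In the slice category C/X, objects are morphisms to X.
Identity morphisms: 6 (one per object of C/X).
Non-identity morphisms: 22.
Total = 6 + 22 = 28

28


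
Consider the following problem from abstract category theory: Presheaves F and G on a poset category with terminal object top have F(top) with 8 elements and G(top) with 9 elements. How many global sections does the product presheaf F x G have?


Global sections of a presheaf on a poset with terminal top satisfy
Gamma(H) ~ H(top). Presheaves admit pointwise products, so
(F x G)(top) = F(top) x G(top) (Cartesian product).
|Gamma(F x G)| = |F(top)| * |G(top)| = 8 * 9 = 72.

72


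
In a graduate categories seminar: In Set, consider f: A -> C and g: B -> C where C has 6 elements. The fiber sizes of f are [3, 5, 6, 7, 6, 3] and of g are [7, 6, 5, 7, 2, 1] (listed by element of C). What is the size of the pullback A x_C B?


The pullback A x_C B consists of pairs (a, b) with f(a) = g(b).
For each element c in C, the fiber product has |f^-1(c)| * |g^-1(c)| elements.
Summing over C: 3 * 7 + 5 * 6 + 6 * 5 + 7 * 7 + 6 * 2 + 3 * 1
= 21 + 30 + 30 + 49 + 12 + 3 = 145

145


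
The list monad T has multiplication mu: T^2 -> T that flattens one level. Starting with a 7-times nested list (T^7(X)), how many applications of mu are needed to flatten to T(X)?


Each application of mu: T^2 -> T removes one layer of nesting.
Starting at depth 7 (i.e., T^7(X)), we need to reach T(X).
Number of mu applications = 7 - 1 = 6

6


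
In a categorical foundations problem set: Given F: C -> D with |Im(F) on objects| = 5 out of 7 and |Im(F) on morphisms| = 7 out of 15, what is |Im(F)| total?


The image of F consists of distinct objects and distinct morphisms.
|Im(F)| on objects = 5
|Im(F)| on morphisms = 7
Total image cardinality = 5 + 7 = 12

12


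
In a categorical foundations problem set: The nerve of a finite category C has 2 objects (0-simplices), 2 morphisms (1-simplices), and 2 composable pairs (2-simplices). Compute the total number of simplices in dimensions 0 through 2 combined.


The 2-skeleton of the nerve N(C) consists of simplices in dimensions 0, 1, 2:
  |N(C)_0| = 2 (objects)
  |N(C)_1| = 2 (morphisms)
  |N(C)_2| = 2 (composable pairs)
Total = 2 + 2 + 2 = 6

6


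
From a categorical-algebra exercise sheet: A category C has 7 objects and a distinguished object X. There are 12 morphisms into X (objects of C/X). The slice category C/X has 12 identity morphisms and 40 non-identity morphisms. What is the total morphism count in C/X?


In the slice category C/X, objects are morphisms to X.
Identity morphisms: 12 (one per object of C/X).
Non-identity morphisms: 40.
Total = 12 + 40 = 52

52


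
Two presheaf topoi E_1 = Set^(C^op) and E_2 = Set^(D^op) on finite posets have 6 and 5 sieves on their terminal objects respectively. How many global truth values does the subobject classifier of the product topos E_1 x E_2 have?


In a product of presheaf topoi E_1 x E_2, the subobject classifier
is Omega = Omega_1 x Omega_2 (componentwise), so
|Omega(top)| = |Omega_1(top_1)| * |Omega_2(top_2)|.
= 6 * 5 = 30.

30


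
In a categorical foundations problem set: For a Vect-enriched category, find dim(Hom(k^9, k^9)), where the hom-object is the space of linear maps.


In Vect-enriched categories, Hom(k^n, k^m) is the space of m x n matrices.
dim(Hom(k^9, k^9)) = 9 * 9 = 81

81


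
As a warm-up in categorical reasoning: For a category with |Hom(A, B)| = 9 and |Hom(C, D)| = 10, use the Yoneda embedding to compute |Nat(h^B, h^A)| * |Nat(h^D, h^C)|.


By the Yoneda lemma, Nat(h^B, h^A) is isomorphic to Hom(A, B),
so |Nat(h^B, h^A)| = |Hom(A, B)| and |Nat(h^D, h^C)| = |Hom(C, D)|.
|Hom(A, B)| = 9, |Hom(C, D)| = 10.
|Nat(h^B, h^A) x Nat(h^D, h^C)| = 9 * 10 = 90

90


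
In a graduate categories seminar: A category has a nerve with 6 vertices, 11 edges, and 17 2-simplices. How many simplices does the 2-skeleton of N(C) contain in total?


The 2-skeleton of the nerve N(C) consists of simplices in dimensions 0, 1, 2:
  |N(C)_0| = 6 (objects)
  |N(C)_1| = 11 (morphisms)
  |N(C)_2| = 17 (composable pairs)
Total = 6 + 11 + 17 = 34

34


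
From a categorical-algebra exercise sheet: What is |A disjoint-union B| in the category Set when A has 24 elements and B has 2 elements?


In Set, the coproduct A + B is the disjoint union.
|A + B| = |A| + |B| = 24 + 2 = 26

26


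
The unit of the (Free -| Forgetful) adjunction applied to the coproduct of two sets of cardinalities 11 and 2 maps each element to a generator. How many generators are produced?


The unit eta_X: X -> U(F(X)) of the Free-Forgetful adjunction
maps each element of X to a generator of F(X). For X = S + T (disjoint
union in Set), |S + T| = |S| + |T|.
Total mappings = 11 + 2 = 13.

13


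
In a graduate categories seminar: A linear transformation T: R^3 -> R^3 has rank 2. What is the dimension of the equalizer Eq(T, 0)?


The equalizer of f and the zero map is ker(f).
By the rank-nullity theorem: dim(ker(f)) = dim(domain) - rank(f).
dim(ker(f)) = 3 - 2 = 1

1


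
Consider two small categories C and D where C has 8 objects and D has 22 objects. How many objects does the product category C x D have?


The product category C x D has objects that are pairs (c, d).
Number of pairs = |Ob(C)| * |Ob(D)| = 8 * 22 = 176

176


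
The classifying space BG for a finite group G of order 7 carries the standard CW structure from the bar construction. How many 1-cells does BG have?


In the bar-construction CW model of BG, the n-cells are indexed by
n-tuples [g_1|...|g_n] of non-identity elements of G (degenerate
simplices with some g_i = e do not contribute cells), so there are
(|G| - 1)^n n-cells.
For dim = 1 with |G| = 7:
cells = (7 - 1)^1 = 6^1 = 6

6


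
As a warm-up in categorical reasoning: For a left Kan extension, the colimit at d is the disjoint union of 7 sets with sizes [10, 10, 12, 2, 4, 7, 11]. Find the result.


Pointwise, the left Kan extension (Lan_F H)(d) is the colimit, indexed
by the comma category (F downarrow d), of H composed with the
projection (F downarrow d) -> C. Here that colimit is given
as a coproduct (disjoint union) of sets, so its cardinality is the
sum of the sizes of the summands.
Coproduct of sets with sizes: 10 + 10 + 12 + 2 + 4 + 7 + 11
= 56

56


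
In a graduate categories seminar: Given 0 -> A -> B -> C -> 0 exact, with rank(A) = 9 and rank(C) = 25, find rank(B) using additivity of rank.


For a short exact sequence 0 -> A -> B -> C -> 0,
rank is additive: rank(B) = rank(A) + rank(C).
rank(B) = 9 + 25 = 34

34


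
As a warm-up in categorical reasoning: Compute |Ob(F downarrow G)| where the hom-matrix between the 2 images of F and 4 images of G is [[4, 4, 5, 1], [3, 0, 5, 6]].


Objects of (F downarrow G) are triples (a, b, h: F(a)->G(b)).
The count equals the sum of all entries in the hom-matrix.
sum(row 0) = 14
sum(row 1) = 14
Grand total = 28

28


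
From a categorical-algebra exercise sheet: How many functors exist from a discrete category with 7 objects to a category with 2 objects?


A functor from a discrete category C to D is determined by
where each object maps. Each of the 7 objects of C can map
to any of the 2 objects of D independently.
Number of functors = 2^7 = 128

128


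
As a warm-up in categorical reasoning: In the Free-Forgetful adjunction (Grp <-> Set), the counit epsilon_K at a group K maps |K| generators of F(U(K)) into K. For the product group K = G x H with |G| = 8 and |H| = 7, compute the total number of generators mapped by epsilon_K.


The counit epsilon_K: F(U(K)) -> K of the Free-Forgetful adjunction
maps |K| generators of F(U(K)) into K. For K = G x H (the product group),
|G x H| = |G| * |H|.
Total generators mapped = 8 * 7 = 56.

56


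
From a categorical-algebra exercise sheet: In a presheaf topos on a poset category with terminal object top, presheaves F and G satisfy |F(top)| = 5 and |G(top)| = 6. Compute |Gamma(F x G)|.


Global sections of a presheaf on a poset with terminal top satisfy
Gamma(H) ~ H(top). Presheaves admit pointwise products, so
(F x G)(top) = F(top) x G(top) (Cartesian product).
|Gamma(F x G)| = |F(top)| * |G(top)| = 5 * 6 = 30.

30


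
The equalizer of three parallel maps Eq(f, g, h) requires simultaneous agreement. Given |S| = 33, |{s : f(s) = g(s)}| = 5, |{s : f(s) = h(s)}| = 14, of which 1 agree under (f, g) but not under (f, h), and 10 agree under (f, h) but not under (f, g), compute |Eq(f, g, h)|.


Eq(f, g, h) is the triple-agreement set: points in S where all three
maps take the same value. Using inclusion-exclusion on the pairwise data:
Pair (f, g) agrees on 5 points; pair (f, h) on 14 points.
Points agreeing under (f, g) but not (f, h) = 1; under (f, h) but not (f, g) = 10.
Triple-agreement = agreement-in-(f, g) minus points that agree under (f, g) but not (f, h):
|Eq(f, g, h)| = 5 - 1 = 4
(cross-check via (f, h): 14 - 10 = 4.)

4


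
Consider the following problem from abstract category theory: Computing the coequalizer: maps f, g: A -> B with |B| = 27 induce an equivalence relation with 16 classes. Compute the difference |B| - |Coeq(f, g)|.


The coequalizer Coeq(f, g) = B / ~ has one element per equivalence class.
|B| = 27, |Coeq(f, g)| = 16.
|B| - |Coeq(f, g)| = 27 - 16 = 11.

11


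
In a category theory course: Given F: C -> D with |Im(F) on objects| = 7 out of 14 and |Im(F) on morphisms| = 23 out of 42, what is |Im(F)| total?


The image of F consists of distinct objects and distinct morphisms.
|Im(F)| on objects = 7
|Im(F)| on morphisms = 23
Total image cardinality = 7 + 23 = 30

30


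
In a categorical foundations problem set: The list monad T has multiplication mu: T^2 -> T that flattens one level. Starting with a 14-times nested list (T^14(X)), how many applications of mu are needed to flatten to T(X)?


Each application of mu: T^2 -> T removes one layer of nesting.
Starting at depth 14 (i.e., T^14(X)), we need to reach T(X).
Number of mu applications = 14 - 1 = 13

13


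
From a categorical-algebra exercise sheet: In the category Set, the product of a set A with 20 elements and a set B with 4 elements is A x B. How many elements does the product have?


In Set, the product A x B is the Cartesian product.
By the universal property, |A x B| = |A| * |B|.
|A x B| = 20 * 4 = 80

80


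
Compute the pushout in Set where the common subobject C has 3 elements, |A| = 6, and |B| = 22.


The pushout A +_C B identifies the images of C in A and B.
|A +_C B| = |A| + |B| - |C| (for injections).
= 6 + 22 - 3 = 25

25


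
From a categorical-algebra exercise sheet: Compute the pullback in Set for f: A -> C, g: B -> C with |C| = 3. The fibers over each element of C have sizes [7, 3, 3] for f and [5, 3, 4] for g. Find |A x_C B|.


The pullback A x_C B consists of pairs (a, b) with f(a) = g(b).
For each element c in C, the fiber product has |f^-1(c)| * |g^-1(c)| elements.
Summing over C: 7 * 5 + 3 * 3 + 3 * 4
= 35 + 9 + 12 = 56

56


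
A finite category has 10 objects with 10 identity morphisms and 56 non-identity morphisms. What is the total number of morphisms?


Each object has an identity morphism, giving 10 identities.
Adding the 56 non-identity morphisms:
Total = 10 + 56 = 66

66


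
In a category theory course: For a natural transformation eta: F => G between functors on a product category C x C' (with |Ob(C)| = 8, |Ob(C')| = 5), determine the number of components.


A natural transformation eta: F => G assigns one component morphism per
object of the domain category.
The domain is the product category C x C', so
|Ob(C x C')| = |Ob(C)| * |Ob(C')| = 8 * 5 = 40.
Therefore eta has 40 component morphisms.

40


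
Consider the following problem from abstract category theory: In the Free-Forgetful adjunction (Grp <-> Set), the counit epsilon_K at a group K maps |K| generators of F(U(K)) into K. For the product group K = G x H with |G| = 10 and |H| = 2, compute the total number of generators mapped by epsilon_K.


The counit epsilon_K: F(U(K)) -> K of the Free-Forgetful adjunction
maps |K| generators of F(U(K)) into K. For K = G x H (the product group),
|G x H| = |G| * |H|.
Total generators mapped = 10 * 2 = 20.

20


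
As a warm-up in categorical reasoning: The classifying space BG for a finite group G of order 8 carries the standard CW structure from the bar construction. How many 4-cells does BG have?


In the bar-construction CW model of BG, the n-cells are indexed by
n-tuples [g_1|...|g_n] of non-identity elements of G (degenerate
simplices with some g_i = e do not contribute cells), so there are
(|G| - 1)^n n-cells.
For dim = 4 with |G| = 8:
cells = (8 - 1)^4 = 7^4 = 2401

2401


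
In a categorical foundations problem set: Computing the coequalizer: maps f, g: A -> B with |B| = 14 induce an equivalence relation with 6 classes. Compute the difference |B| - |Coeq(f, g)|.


The coequalizer Coeq(f, g) = B / ~ has one element per equivalence class.
|B| = 14, |Coeq(f, g)| = 6.
|B| - |Coeq(f, g)| = 14 - 6 = 8.

8


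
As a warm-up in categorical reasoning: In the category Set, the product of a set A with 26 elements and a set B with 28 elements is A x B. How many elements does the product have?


In Set, the product A x B is the Cartesian product.
By the universal property, |A x B| = |A| * |B|.
|A x B| = 26 * 28 = 728

728


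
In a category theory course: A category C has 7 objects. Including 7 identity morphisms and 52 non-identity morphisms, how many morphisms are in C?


Each object has an identity morphism, giving 7 identities.
Adding the 52 non-identity morphisms:
Total = 7 + 52 = 59

59


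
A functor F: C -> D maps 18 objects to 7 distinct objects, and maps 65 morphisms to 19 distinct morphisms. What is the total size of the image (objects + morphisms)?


The image of F consists of distinct objects and distinct morphisms.
|Im(F)| on objects = 7
|Im(F)| on morphisms = 19
Total image cardinality = 7 + 19 = 26

26


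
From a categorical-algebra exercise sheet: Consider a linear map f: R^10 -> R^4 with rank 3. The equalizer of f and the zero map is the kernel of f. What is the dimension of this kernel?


The equalizer of f and the zero map is ker(f).
By the rank-nullity theorem: dim(ker(f)) = dim(domain) - rank(f).
dim(ker(f)) = 10 - 3 = 7

7


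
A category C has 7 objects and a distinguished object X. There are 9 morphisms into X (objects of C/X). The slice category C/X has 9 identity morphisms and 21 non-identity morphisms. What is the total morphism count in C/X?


In the slice category C/X, objects are morphisms to X.
Identity morphisms: 9 (one per object of C/X).
Non-identity morphisms: 21.
Total = 9 + 21 = 30

30


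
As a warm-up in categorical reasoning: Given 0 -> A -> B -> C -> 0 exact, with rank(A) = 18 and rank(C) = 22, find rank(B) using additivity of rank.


For a short exact sequence 0 -> A -> B -> C -> 0,
rank is additive: rank(B) = rank(A) + rank(C).
rank(B) = 18 + 22 = 40

40


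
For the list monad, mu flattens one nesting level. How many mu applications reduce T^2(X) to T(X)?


Each application of mu: T^2 -> T removes one layer of nesting.
Starting at depth 2 (i.e., T^2(X)), we need to reach T(X).
Number of mu applications = 2 - 1 = 1

1


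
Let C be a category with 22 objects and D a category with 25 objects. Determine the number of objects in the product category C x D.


The product category C x D has objects that are pairs (c, d).
Number of pairs = |Ob(C)| * |Ob(D)| = 22 * 25 = 550

550


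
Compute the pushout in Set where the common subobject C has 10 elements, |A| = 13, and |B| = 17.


The pushout A +_C B identifies the images of C in A and B.
|A +_C B| = |A| + |B| - |C| (for injections).
= 13 + 17 - 10 = 20

20


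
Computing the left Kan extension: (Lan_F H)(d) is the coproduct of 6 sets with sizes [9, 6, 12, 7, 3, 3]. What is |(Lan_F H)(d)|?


Pointwise, the left Kan extension (Lan_F H)(d) is the colimit, indexed
by the comma category (F downarrow d), of H composed with the
projection (F downarrow d) -> C. Here that colimit is given
as a coproduct (disjoint union) of sets, so its cardinality is the
sum of the sizes of the summands.
Coproduct of sets with sizes: 9 + 6 + 12 + 7 + 3 + 3
= 40

40


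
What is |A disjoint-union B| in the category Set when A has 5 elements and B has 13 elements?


In Set, the coproduct A + B is the disjoint union.
|A + B| = |A| + |B| = 5 + 13 = 18

18


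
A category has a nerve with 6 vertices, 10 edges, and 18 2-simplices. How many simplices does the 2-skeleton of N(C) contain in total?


The 2-skeleton of the nerve N(C) consists of simplices in dimensions 0, 1, 2:
  |N(C)_0| = 6 (objects)
  |N(C)_1| = 10 (morphisms)
  |N(C)_2| = 18 (composable pairs)
Total = 6 + 10 + 18 = 34

34


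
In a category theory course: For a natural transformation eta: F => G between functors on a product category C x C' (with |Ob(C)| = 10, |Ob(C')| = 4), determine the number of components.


A natural transformation eta: F => G assigns one component morphism per
object of the domain category.
The domain is the product category C x C', so
|Ob(C x C')| = |Ob(C)| * |Ob(C')| = 10 * 4 = 40.
Therefore eta has 40 component morphisms.

40


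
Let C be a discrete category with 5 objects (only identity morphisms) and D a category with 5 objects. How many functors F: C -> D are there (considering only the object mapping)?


A functor from a discrete category C to D is determined by
where each object maps. Each of the 5 objects of C can map
to any of the 5 objects of D independently.
Number of functors = 5^5 = 3125

3125


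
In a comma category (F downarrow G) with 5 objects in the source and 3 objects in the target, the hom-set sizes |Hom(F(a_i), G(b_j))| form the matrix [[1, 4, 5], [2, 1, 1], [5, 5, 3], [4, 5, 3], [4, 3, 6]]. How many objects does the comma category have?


Objects of (F downarrow G) are triples (a, b, h: F(a)->G(b)).
The count equals the sum of all entries in the hom-matrix.
sum(row 0) = 10
sum(row 1) = 4
sum(row 2) = 13
sum(row 3) = 12
sum(row 4) = 13
Grand total = 52

52


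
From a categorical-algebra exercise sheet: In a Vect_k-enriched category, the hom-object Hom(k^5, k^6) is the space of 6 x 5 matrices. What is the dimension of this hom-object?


In Vect-enriched categories, Hom(k^n, k^m) is the space of m x n matrices.
dim(Hom(k^5, k^6)) = 6 * 5 = 30

30


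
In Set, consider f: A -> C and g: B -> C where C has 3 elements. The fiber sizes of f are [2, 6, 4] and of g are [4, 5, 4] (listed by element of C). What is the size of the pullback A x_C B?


The pullback A x_C B consists of pairs (a, b) with f(a) = g(b).
For each element c in C, the fiber product has |f^-1(c)| * |g^-1(c)| elements.
Summing over C: 2 * 4 + 6 * 5 + 4 * 4
= 8 + 30 + 16 = 54

54


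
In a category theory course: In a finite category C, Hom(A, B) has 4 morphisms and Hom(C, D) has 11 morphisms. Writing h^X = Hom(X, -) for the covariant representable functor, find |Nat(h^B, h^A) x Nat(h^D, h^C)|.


By the Yoneda lemma, Nat(h^B, h^A) is isomorphic to Hom(A, B),
so |Nat(h^B, h^A)| = |Hom(A, B)| and |Nat(h^D, h^C)| = |Hom(C, D)|.
|Hom(A, B)| = 4, |Hom(C, D)| = 11.
|Nat(h^B, h^A) x Nat(h^D, h^C)| = 4 * 11 = 44

44


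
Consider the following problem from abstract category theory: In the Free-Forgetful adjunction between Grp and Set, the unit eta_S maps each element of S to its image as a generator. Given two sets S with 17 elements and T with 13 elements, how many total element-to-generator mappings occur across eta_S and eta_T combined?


The unit eta_X: X -> U(F(X)) of the Free-Forgetful adjunction
maps each element of X to a generator of F(X). For X = S + T (disjoint
union in Set), |S + T| = |S| + |T|.
Total mappings = 17 + 13 = 30.

30


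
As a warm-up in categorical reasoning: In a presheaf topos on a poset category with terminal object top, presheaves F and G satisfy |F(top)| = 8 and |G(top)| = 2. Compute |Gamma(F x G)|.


Global sections of a presheaf on a poset with terminal top satisfy
Gamma(H) ~ H(top). Presheaves admit pointwise products, so
(F x G)(top) = F(top) x G(top) (Cartesian product).
|Gamma(F x G)| = |F(top)| * |G(top)| = 8 * 2 = 16.

16


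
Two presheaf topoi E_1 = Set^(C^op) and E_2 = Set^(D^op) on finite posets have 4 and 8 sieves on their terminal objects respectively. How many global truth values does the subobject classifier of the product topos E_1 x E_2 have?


In a product of presheaf topoi E_1 x E_2, the subobject classifier
is Omega = Omega_1 x Omega_2 (componentwise), so
|Omega(top)| = |Omega_1(top_1)| * |Omega_2(top_2)|.
= 4 * 8 = 32.

32


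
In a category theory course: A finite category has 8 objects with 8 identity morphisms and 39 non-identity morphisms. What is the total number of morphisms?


Each object has an identity morphism, giving 8 identities.
Adding the 39 non-identity morphisms:
Total = 8 + 39 = 47

47


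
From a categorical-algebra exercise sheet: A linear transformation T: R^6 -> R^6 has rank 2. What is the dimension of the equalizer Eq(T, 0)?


The equalizer of f and the zero map is ker(f).
By the rank-nullity theorem: dim(ker(f)) = dim(domain) - rank(f).
dim(ker(f)) = 6 - 2 = 4

4


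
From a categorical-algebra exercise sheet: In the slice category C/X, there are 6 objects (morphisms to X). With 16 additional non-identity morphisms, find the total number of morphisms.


In the slice category C/X, objects are morphisms to X.
Identity morphisms: 6 (one per object of C/X).
Non-identity morphisms: 16.
Total = 6 + 16 = 22

22


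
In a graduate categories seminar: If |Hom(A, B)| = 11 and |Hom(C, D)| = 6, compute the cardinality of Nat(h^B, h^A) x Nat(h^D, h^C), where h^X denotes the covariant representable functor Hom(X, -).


By the Yoneda lemma, Nat(h^B, h^A) is isomorphic to Hom(A, B),
so |Nat(h^B, h^A)| = |Hom(A, B)| and |Nat(h^D, h^C)| = |Hom(C, D)|.
|Hom(A, B)| = 11, |Hom(C, D)| = 6.
|Nat(h^B, h^A) x Nat(h^D, h^C)| = 11 * 6 = 66

66


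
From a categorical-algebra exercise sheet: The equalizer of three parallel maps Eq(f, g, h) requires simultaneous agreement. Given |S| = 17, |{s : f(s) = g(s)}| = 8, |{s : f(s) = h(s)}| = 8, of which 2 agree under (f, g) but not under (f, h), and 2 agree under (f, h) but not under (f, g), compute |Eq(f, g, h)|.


Eq(f, g, h) is the triple-agreement set: points in S where all three
maps take the same value. Using inclusion-exclusion on the pairwise data:
Pair (f, g) agrees on 8 points; pair (f, h) on 8 points.
Points agreeing under (f, g) but not (f, h) = 2; under (f, h) but not (f, g) = 2.
Triple-agreement = agreement-in-(f, g) minus points that agree under (f, g) but not (f, h):
|Eq(f, g, h)| = 8 - 2 = 6
(cross-check via (f, h): 8 - 2 = 6.)

6


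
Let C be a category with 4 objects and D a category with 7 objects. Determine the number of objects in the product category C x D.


The product category C x D has objects that are pairs (c, d).
Number of pairs = |Ob(C)| * |Ob(D)| = 4 * 7 = 28

28


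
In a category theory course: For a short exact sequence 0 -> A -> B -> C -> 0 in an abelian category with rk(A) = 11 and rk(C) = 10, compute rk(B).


For a short exact sequence 0 -> A -> B -> C -> 0,
rank is additive: rank(B) = rank(A) + rank(C).
rank(B) = 11 + 10 = 21

21


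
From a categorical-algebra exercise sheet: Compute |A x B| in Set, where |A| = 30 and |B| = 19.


In Set, the product A x B is the Cartesian product.
By the universal property, |A x B| = |A| * |B|.
|A x B| = 30 * 19 = 570

570


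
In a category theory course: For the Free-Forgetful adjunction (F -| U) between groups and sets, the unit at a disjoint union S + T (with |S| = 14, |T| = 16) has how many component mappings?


The unit eta_X: X -> U(F(X)) of the Free-Forgetful adjunction
maps each element of X to a generator of F(X). For X = S + T (disjoint
union in Set), |S + T| = |S| + |T|.
Total mappings = 14 + 16 = 30.

30


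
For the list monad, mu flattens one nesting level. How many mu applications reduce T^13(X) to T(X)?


Each application of mu: T^2 -> T removes one layer of nesting.
Starting at depth 13 (i.e., T^13(X)), we need to reach T(X).
Number of mu applications = 13 - 1 = 12

12


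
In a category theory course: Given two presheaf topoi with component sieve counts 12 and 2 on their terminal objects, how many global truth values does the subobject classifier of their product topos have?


In a product of presheaf topoi E_1 x E_2, the subobject classifier
is Omega = Omega_1 x Omega_2 (componentwise), so
|Omega(top)| = |Omega_1(top_1)| * |Omega_2(top_2)|.
= 12 * 2 = 24.

24


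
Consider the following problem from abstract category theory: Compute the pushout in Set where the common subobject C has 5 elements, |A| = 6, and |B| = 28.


The pushout A +_C B identifies the images of C in A and B.
|A +_C B| = |A| + |B| - |C| (for injections).
= 6 + 28 - 5 = 29

29


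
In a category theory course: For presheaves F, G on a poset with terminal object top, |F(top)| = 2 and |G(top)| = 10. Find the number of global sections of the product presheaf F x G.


Global sections of a presheaf on a poset with terminal top satisfy
Gamma(H) ~ H(top). Presheaves admit pointwise products, so
(F x G)(top) = F(top) x G(top) (Cartesian product).
|Gamma(F x G)| = |F(top)| * |G(top)| = 2 * 10 = 20.

20


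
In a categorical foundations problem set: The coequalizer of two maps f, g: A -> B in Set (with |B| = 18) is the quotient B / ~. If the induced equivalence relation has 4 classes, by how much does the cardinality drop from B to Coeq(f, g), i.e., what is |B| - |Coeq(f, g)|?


The coequalizer Coeq(f, g) = B / ~ has one element per equivalence class.
|B| = 18, |Coeq(f, g)| = 4.
|B| - |Coeq(f, g)| = 18 - 4 = 14.

14


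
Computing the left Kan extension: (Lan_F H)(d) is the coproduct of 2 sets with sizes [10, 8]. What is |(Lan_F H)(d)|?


Pointwise, the left Kan extension (Lan_F H)(d) is the colimit, indexed
by the comma category (F downarrow d), of H composed with the
projection (F downarrow d) -> C. Here that colimit is given
as a coproduct (disjoint union) of sets, so its cardinality is the
sum of the sizes of the summands.
Coproduct of sets with sizes: 10 + 8
= 18

18
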